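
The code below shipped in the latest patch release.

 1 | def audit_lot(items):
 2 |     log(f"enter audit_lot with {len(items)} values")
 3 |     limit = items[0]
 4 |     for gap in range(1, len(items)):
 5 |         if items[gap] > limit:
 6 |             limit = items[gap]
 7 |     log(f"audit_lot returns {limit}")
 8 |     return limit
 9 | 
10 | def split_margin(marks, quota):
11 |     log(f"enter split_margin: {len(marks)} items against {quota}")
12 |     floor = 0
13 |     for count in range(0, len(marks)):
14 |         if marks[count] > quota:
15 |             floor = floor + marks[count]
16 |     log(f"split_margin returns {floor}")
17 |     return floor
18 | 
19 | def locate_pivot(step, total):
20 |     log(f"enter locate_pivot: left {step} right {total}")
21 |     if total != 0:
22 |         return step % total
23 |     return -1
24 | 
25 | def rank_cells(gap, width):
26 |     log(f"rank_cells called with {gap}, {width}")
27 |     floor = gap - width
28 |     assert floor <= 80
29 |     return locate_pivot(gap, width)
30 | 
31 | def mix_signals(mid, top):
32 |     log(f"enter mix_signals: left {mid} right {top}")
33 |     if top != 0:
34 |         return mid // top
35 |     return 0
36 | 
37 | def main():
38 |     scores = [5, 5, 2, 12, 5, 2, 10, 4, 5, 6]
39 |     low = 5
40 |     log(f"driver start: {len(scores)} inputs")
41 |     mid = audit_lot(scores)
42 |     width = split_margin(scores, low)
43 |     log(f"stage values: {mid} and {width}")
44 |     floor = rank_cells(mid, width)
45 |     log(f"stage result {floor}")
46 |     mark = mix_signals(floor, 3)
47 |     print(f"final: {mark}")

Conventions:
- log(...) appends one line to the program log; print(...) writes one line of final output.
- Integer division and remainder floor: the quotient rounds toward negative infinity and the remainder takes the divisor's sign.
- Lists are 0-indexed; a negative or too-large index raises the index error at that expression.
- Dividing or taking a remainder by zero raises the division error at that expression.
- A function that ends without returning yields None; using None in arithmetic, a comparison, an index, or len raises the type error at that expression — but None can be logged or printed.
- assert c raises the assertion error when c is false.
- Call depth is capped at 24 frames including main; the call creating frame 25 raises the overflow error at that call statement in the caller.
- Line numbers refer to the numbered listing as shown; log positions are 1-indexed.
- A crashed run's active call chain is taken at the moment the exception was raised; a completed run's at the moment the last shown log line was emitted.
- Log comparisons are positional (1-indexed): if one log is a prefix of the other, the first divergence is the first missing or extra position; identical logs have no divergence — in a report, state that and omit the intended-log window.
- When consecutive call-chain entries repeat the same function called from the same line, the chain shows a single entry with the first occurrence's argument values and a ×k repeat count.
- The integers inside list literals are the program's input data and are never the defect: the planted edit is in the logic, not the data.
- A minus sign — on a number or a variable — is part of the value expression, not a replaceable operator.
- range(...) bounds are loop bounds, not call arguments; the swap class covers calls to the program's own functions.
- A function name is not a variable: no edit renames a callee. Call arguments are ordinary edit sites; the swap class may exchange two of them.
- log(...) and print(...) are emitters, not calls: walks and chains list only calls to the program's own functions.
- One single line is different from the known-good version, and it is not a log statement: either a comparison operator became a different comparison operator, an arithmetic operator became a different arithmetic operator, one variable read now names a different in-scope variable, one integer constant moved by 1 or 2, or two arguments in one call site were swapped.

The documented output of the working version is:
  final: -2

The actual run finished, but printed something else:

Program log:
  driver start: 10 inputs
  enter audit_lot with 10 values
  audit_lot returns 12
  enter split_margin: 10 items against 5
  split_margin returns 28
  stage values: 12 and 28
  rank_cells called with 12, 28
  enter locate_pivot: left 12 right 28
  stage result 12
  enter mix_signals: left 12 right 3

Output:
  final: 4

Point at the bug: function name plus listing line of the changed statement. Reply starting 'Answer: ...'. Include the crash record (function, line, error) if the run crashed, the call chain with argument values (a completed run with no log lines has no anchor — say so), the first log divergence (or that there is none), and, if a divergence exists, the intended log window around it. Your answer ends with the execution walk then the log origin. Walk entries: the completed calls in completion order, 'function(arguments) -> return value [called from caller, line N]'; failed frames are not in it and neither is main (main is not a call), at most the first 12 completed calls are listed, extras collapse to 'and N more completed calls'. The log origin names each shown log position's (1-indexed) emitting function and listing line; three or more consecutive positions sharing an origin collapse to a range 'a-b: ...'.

Answer: the defect is in rank_cells at line 29.
Key observation: The earliest visible damage is log position 8 — 'enter locate_pivot: left 12 right 28' rather than the intended 'enter locate_pivot: left 12 right -16'.
Call chain: main -> mix_signals(12, 3) (called at line 46).
First divergence: position 8 — the shown line 'enter locate_pivot: left 12 right 28' should read 'enter locate_pivot: left 12 right -16'.
Intended log window:
  6: stage values: 12 and 28
  7: rank_cells called with 12, 28
  8: enter locate_pivot: left 12 right -16
  9: stage result -4
Execution walk:
  audit_lot([5, 5, 2, 12, 5, 2, 10, 4, 5, 6]) -> 12  [called from main, line 41]
  split_margin([5, 5, 2, 12, 5, 2, 10, 4, 5, 6], 5) -> 28  [called from main, line 42]
  locate_pivot(12, 28) -> 12  [called from rank_cells, line 29]
  rank_cells(12, 28) -> 12  [called from main, line 44]
  mix_signals(12, 3) -> 4  [called from main, line 46]
Origin of each log line:
  1: from main, line 40
  2: from audit_lot, line 2
  3: from audit_lot, line 7
  4: from split_margin, line 11
  5: from split_margin, line 16
  6: from main, line 43
  7: from rank_cells, line 26
  8: from locate_pivot, line 20
  9: from main, line 45
  10: from mix_signals, line 32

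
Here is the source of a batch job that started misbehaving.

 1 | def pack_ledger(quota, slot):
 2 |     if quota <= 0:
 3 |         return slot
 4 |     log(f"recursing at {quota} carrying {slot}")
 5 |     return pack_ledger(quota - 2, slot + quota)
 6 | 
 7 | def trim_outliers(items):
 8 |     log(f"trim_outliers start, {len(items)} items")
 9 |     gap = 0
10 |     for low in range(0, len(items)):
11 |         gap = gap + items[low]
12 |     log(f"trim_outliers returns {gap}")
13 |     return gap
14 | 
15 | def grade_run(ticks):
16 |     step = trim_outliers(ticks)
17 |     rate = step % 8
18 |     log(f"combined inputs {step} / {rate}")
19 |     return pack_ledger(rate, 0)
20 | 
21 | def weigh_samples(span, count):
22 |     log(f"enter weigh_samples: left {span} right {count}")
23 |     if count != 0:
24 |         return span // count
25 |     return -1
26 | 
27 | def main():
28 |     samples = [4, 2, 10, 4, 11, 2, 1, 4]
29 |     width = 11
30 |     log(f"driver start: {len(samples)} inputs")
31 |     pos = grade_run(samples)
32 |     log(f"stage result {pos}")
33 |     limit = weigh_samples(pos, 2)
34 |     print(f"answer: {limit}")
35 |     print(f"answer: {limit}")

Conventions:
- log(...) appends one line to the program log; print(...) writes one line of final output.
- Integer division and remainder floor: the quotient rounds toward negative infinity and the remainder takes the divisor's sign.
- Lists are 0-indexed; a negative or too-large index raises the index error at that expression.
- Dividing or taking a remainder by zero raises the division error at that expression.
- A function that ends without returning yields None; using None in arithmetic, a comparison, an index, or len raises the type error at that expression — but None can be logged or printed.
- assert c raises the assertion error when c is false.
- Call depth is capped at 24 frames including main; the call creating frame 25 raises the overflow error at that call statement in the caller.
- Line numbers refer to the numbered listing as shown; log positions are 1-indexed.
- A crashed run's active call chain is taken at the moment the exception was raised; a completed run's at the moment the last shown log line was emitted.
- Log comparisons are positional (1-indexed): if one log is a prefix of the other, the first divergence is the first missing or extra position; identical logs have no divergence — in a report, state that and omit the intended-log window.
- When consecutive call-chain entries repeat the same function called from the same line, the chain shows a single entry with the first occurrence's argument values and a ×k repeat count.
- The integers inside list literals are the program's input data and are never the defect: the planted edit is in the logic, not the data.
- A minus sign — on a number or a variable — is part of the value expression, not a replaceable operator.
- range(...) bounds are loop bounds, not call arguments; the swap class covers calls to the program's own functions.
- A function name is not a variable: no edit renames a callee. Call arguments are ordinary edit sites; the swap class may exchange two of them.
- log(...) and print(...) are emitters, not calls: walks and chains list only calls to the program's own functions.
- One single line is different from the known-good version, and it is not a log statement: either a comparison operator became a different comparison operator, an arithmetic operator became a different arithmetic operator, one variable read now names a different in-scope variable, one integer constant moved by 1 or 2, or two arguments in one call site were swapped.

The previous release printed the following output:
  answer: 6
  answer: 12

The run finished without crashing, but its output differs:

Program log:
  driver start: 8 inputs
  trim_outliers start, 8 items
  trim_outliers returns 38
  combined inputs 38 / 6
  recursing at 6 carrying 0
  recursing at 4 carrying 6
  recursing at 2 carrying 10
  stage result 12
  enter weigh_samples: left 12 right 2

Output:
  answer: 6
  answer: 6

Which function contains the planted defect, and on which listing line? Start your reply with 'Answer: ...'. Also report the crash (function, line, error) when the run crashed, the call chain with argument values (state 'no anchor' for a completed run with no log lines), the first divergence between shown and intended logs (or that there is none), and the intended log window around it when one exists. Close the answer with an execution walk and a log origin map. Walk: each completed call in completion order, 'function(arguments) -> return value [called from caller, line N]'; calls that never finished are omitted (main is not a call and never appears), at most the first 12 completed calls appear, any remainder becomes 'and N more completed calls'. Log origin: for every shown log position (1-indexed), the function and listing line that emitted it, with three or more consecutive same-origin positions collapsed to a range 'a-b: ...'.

Answer: the defect is in main at line 35.
Core observation: No log line changed; the fault shows up purely in the output.
Call chain: main -> weigh_samples(12, 2) (called at line 33).
First divergence: none — the logs agree in full.
Execution walk:
  trim_outliers([4, 2, 10, 4, 11, 2, 1, 4]) -> 38  [called from grade_run, line 16]
  pack_ledger(0, 12) -> 12  [called from pack_ledger, line 5]
  pack_ledger(2, 10) -> 12  [called from pack_ledger, line 5]
  pack_ledger(4, 6) -> 12  [called from pack_ledger, line 5]
  pack_ledger(6, 0) -> 12  [called from grade_run, line 19]
  grade_run([4, 2, 10, 4, 11, 2, 1, 4]) -> 12  [called from main, line 31]
  weigh_samples(12, 2) -> 6  [called from main, line 33]
Log origin:
  1: emitted by main (line 30)
  2: emitted by trim_outliers (line 8)
  3: emitted by trim_outliers (line 12)
  4: emitted by grade_run (line 18)
  5-7: emitted by pack_ledger (line 4)
  8: emitted by main (line 32)
  9: emitted by weigh_samples (line 22)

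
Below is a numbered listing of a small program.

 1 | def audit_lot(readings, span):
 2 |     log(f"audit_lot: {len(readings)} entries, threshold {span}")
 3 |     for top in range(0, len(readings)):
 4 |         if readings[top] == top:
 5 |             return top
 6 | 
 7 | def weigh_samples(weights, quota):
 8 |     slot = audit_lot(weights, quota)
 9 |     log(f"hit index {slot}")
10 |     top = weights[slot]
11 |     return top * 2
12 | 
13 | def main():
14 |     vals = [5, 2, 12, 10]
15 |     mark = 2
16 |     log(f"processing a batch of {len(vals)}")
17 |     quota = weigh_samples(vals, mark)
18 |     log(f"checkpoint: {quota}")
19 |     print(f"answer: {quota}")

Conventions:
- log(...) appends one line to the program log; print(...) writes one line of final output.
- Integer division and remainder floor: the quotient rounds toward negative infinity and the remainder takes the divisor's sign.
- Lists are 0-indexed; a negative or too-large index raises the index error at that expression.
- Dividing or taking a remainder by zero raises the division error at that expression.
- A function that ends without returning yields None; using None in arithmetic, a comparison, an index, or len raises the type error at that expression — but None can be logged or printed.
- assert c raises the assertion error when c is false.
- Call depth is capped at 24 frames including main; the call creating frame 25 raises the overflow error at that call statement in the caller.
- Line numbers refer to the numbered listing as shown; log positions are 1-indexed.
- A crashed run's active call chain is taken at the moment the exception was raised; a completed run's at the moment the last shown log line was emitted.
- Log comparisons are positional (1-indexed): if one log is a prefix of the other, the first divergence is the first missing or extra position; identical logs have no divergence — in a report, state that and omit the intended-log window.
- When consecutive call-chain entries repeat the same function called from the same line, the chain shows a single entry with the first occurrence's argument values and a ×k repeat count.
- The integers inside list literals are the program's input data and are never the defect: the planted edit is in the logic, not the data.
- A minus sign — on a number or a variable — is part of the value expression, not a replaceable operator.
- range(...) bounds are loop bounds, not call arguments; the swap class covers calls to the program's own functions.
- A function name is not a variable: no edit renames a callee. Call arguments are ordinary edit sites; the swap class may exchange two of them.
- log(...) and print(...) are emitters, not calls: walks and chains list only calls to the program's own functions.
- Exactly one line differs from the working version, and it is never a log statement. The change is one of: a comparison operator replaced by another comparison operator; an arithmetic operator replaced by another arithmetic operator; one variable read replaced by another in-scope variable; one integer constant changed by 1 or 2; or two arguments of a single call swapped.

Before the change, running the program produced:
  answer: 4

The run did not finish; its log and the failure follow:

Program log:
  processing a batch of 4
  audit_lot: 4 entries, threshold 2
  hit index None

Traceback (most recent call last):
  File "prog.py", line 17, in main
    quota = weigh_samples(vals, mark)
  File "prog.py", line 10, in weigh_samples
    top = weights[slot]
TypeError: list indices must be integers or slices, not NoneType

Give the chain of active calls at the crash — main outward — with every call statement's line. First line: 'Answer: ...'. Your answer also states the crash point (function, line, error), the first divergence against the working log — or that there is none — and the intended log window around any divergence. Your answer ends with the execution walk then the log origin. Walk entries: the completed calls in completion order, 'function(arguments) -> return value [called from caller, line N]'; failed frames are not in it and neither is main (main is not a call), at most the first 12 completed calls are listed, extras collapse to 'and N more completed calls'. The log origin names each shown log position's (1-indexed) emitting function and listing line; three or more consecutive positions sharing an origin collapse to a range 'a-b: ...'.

Answer: main -> weigh_samples (called at line 17).
Key observation: At log position 3 the runs split — shown 'hit index None', but the working version logs 'hit index 1'.
Crash: weigh_samples, line 10, TypeError.
First divergence: position 3 — the shown line 'hit index None' should read 'hit index 1'.
Intended log window:
  1: processing a batch of 4
  2: audit_lot: 4 entries, threshold 2
  3: hit index 1
  4: checkpoint: 4
Execution walk:
  audit_lot([5, 2, 12, 10], 2) -> None  [called from weigh_samples, line 8]
Log origins:
  1 — main, line 16
  2 — audit_lot, line 2
  3 — weigh_samples, line 9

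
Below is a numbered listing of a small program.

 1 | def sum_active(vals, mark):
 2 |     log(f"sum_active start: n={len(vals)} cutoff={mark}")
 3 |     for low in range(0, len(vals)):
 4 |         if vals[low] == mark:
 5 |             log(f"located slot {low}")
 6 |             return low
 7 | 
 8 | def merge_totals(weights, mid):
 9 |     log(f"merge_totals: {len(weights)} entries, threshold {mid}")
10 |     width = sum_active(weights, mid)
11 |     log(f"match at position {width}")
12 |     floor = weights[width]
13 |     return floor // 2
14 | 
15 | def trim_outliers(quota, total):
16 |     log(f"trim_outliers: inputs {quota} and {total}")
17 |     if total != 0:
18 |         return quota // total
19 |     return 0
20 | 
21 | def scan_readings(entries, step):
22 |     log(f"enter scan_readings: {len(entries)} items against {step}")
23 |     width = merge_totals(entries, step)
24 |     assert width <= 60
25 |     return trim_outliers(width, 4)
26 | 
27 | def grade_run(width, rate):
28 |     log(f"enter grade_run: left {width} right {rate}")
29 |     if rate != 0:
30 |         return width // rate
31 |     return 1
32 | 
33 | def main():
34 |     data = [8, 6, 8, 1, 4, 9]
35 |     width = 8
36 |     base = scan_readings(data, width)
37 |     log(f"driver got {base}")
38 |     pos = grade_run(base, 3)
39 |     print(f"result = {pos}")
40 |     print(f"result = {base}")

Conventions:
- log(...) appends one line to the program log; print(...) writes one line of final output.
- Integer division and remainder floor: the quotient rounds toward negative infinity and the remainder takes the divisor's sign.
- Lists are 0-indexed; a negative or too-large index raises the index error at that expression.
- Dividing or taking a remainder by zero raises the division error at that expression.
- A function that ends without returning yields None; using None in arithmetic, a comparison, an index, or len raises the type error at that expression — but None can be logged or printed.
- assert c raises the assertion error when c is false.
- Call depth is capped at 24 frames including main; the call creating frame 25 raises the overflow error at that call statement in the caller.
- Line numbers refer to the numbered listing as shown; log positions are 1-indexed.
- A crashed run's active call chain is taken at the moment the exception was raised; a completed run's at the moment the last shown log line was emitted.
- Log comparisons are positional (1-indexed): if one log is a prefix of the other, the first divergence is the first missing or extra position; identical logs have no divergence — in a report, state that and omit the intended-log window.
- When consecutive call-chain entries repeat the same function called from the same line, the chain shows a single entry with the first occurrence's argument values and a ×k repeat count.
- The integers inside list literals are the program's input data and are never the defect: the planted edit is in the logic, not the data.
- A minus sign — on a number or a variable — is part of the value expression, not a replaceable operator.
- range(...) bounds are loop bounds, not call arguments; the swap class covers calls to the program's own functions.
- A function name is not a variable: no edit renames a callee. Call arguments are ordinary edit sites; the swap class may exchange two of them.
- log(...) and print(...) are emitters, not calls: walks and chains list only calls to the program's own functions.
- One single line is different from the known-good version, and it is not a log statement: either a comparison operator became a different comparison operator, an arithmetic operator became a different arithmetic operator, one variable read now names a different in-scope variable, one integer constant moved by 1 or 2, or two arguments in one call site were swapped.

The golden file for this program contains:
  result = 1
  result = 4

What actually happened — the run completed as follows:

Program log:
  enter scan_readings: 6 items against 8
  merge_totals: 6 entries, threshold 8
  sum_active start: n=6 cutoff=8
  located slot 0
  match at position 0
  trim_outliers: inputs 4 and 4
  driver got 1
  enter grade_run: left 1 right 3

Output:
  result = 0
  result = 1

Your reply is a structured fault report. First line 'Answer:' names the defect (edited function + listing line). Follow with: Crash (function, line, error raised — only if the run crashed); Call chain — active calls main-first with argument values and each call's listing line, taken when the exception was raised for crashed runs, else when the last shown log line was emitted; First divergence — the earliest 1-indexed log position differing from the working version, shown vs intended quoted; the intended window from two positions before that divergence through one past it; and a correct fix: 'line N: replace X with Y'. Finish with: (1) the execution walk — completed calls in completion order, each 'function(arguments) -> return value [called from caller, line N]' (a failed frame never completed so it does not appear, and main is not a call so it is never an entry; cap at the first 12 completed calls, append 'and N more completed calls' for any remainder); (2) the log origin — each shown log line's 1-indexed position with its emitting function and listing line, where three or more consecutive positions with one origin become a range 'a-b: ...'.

Answer: the defect is in merge_totals at line 13.
The tell: The earliest visible damage is log position 6 — 'trim_outliers: inputs 4 and 4' rather than the intended 'trim_outliers: inputs 16 and 4'.
Call chain: main -> grade_run(1, 3) (called at line 38).
First divergence: at position 6 the run shows 'trim_outliers: inputs 4 and 4' where the working version logs 'trim_outliers: inputs 16 and 4'.
Intended log window:
  4: located slot 0
  5: match at position 0
  6: trim_outliers: inputs 16 and 4
  7: driver got 4
Execution walk:
  sum_active([8, 6, 8, 1, 4, 9], 8) -> 0  [called from merge_totals, line 10]
  merge_totals([8, 6, 8, 1, 4, 9], 8) -> 4  [called from scan_readings, line 23]
  trim_outliers(4, 4) -> 1  [called from scan_readings, line 25]
  scan_readings([8, 6, 8, 1, 4, 9], 8) -> 1  [called from main, line 36]
  grade_run(1, 3) -> 0  [called from main, line 38]
Log origins:
  1: emitted by scan_readings (line 22)
  2: emitted by merge_totals (line 9)
  3: emitted by sum_active (line 2)
  4: emitted by sum_active (line 5)
  5: emitted by merge_totals (line 11)
  6: emitted by trim_outliers (line 16)
  7: emitted by main (line 37)
  8: emitted by grade_run (line 28)
A correct fix: line 13: replace `//` with `*`.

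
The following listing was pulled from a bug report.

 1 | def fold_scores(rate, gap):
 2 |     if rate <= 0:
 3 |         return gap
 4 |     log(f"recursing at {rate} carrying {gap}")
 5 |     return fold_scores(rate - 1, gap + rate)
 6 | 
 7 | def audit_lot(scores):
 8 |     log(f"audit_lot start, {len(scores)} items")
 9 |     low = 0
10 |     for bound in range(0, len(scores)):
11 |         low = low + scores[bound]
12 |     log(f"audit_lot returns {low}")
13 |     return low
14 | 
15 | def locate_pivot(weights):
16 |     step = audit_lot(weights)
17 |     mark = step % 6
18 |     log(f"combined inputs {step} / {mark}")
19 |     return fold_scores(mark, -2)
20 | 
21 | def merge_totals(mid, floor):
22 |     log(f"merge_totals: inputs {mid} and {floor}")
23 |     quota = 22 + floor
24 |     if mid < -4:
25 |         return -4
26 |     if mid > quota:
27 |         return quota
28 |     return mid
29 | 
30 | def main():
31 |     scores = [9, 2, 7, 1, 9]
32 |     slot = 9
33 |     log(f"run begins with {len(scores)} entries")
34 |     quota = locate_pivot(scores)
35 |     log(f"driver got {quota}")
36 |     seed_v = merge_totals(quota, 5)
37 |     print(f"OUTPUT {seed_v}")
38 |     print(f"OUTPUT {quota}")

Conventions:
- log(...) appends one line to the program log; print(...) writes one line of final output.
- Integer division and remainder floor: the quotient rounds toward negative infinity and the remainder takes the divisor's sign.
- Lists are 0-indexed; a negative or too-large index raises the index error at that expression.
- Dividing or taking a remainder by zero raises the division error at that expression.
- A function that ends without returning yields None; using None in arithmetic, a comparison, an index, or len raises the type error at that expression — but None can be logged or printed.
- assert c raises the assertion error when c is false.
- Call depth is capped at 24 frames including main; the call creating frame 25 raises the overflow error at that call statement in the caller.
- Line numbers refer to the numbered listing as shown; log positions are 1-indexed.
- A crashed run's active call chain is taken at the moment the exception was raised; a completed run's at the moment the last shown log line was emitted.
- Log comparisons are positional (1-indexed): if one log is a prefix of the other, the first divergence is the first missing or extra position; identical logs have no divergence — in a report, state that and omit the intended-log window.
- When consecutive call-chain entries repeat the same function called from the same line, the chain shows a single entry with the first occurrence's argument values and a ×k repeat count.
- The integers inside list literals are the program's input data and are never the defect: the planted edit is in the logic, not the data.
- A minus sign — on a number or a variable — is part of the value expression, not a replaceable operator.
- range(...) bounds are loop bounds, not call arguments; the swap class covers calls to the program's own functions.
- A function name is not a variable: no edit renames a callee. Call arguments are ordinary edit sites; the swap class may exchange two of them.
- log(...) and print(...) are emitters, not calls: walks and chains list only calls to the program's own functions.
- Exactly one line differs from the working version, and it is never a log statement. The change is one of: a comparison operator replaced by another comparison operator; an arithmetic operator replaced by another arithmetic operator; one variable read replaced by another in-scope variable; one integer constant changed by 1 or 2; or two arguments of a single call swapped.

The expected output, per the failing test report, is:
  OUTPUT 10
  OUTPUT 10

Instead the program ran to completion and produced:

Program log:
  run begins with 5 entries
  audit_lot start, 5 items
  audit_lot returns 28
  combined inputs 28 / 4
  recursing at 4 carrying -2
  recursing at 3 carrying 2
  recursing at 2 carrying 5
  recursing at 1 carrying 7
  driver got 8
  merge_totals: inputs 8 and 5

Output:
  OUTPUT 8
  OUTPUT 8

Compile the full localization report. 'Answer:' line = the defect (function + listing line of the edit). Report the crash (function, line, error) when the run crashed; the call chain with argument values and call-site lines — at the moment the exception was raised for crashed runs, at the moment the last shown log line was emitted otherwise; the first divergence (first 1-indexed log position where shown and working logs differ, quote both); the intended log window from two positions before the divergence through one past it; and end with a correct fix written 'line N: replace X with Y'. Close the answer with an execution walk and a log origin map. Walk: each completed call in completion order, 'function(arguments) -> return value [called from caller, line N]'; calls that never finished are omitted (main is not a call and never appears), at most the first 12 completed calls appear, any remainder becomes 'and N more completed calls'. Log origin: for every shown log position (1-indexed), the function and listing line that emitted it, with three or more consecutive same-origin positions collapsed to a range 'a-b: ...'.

Answer: the defect is in locate_pivot at line 19.
Core observation: Everything matches until log position 5, which reads 'recursing at 4 carrying -2' in place of 'recursing at 4 carrying 0'.
Call chain: main -> merge_totals(8, 5) (called at line 36).
First divergence: position 5; shown 'recursing at 4 carrying -2' vs intended 'recursing at 4 carrying 0'.
Intended log window:
  3: audit_lot returns 28
  4: combined inputs 28 / 4
  5: recursing at 4 carrying 0
  6: recursing at 3 carrying 4
Execution walk:
  audit_lot([9, 2, 7, 1, 9]) -> 28  [called from locate_pivot, line 16]
  fold_scores(0, 8) -> 8  [called from fold_scores, line 5]
  fold_scores(1, 7) -> 8  [called from fold_scores, line 5]
  fold_scores(2, 5) -> 8  [called from fold_scores, line 5]
  fold_scores(3, 2) -> 8  [called from fold_scores, line 5]
  fold_scores(4, -2) -> 8  [called from locate_pivot, line 19]
  locate_pivot([9, 2, 7, 1, 9]) -> 8  [called from main, line 34]
  merge_totals(8, 5) -> 8  [called from main, line 36]
Origin of each log line:
  1 — main, line 33
  2 — audit_lot, line 8
  3 — audit_lot, line 12
  4 — locate_pivot, line 18
  5-8 — fold_scores, line 4
  9 — main, line 35
  10 — merge_totals, line 22
A correct fix: line 19: replace `-2` with `0`.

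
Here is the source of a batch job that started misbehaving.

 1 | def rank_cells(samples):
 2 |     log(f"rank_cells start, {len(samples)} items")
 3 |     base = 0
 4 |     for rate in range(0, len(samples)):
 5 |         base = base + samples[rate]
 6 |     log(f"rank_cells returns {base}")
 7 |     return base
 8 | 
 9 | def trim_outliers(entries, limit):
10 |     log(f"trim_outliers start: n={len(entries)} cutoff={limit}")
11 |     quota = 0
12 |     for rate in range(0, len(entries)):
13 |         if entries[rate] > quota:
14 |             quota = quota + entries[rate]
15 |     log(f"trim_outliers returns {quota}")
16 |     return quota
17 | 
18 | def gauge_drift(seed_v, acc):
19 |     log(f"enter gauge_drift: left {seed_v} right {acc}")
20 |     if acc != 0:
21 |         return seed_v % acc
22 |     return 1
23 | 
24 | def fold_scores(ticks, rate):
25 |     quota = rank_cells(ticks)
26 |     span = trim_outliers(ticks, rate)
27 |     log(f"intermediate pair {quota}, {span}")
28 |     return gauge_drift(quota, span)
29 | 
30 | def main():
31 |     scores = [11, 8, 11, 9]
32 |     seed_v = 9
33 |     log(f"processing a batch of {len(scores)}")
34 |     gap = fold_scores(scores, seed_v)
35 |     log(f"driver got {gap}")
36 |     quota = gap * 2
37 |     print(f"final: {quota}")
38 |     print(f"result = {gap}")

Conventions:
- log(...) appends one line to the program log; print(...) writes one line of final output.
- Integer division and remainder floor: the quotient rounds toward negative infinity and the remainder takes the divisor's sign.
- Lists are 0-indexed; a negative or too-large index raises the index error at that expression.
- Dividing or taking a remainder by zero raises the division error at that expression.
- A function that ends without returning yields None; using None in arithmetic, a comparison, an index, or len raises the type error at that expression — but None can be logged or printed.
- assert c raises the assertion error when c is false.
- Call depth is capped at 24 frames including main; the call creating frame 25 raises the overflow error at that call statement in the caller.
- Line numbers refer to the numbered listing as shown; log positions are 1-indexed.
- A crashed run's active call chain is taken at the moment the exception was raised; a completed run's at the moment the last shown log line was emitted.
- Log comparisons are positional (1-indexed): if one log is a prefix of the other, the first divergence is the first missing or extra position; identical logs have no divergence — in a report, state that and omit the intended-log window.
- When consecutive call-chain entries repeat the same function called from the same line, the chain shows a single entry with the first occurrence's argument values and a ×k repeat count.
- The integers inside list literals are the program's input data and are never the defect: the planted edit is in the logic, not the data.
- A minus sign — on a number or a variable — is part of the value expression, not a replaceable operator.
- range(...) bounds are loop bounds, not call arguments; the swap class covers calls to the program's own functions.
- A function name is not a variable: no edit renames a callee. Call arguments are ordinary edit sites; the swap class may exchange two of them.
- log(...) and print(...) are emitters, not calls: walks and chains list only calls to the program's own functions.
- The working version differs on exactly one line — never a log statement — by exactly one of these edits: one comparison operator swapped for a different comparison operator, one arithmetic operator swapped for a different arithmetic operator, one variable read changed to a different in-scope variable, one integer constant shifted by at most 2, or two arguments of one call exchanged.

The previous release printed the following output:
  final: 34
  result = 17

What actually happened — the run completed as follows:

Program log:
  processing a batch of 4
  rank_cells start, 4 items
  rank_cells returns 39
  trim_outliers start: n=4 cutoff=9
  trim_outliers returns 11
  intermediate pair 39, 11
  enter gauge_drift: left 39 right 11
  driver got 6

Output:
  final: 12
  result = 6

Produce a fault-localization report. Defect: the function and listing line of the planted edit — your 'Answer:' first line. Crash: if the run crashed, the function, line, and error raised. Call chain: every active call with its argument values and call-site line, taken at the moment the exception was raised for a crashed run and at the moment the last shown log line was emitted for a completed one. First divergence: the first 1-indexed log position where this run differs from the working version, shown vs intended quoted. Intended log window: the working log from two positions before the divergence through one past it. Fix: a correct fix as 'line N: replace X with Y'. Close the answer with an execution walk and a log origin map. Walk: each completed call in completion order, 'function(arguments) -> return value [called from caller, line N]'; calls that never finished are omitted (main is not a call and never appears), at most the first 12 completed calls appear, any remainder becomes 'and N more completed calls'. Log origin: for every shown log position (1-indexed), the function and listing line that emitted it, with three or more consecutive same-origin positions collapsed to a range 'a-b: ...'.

Answer: the defect is in trim_outliers at line 13.
Key observation: At log position 5 the runs split — shown 'trim_outliers returns 11', but the working version logs 'trim_outliers returns 22'.
Call chain: main.
First divergence: position 5 — the shown line 'trim_outliers returns 11' should read 'trim_outliers returns 22'.
Intended log window:
  3: rank_cells returns 39
  4: trim_outliers start: n=4 cutoff=9
  5: trim_outliers returns 22
  6: intermediate pair 39, 22
Execution walk:
  rank_cells([11, 8, 11, 9]) -> 39  [called from fold_scores, line 25]
  trim_outliers([11, 8, 11, 9], 9) -> 11  [called from fold_scores, line 26]
  gauge_drift(39, 11) -> 6  [called from fold_scores, line 28]
  fold_scores([11, 8, 11, 9], 9) -> 6  [called from main, line 34]
Log origins:
  1: logged in main at line 33
  2: logged in rank_cells at line 2
  3: logged in rank_cells at line 6
  4: logged in trim_outliers at line 10
  5: logged in trim_outliers at line 15
  6: logged in fold_scores at line 27
  7: logged in gauge_drift at line 19
  8: logged in main at line 35
A correct fix: line 13: replace `quota` with `limit`.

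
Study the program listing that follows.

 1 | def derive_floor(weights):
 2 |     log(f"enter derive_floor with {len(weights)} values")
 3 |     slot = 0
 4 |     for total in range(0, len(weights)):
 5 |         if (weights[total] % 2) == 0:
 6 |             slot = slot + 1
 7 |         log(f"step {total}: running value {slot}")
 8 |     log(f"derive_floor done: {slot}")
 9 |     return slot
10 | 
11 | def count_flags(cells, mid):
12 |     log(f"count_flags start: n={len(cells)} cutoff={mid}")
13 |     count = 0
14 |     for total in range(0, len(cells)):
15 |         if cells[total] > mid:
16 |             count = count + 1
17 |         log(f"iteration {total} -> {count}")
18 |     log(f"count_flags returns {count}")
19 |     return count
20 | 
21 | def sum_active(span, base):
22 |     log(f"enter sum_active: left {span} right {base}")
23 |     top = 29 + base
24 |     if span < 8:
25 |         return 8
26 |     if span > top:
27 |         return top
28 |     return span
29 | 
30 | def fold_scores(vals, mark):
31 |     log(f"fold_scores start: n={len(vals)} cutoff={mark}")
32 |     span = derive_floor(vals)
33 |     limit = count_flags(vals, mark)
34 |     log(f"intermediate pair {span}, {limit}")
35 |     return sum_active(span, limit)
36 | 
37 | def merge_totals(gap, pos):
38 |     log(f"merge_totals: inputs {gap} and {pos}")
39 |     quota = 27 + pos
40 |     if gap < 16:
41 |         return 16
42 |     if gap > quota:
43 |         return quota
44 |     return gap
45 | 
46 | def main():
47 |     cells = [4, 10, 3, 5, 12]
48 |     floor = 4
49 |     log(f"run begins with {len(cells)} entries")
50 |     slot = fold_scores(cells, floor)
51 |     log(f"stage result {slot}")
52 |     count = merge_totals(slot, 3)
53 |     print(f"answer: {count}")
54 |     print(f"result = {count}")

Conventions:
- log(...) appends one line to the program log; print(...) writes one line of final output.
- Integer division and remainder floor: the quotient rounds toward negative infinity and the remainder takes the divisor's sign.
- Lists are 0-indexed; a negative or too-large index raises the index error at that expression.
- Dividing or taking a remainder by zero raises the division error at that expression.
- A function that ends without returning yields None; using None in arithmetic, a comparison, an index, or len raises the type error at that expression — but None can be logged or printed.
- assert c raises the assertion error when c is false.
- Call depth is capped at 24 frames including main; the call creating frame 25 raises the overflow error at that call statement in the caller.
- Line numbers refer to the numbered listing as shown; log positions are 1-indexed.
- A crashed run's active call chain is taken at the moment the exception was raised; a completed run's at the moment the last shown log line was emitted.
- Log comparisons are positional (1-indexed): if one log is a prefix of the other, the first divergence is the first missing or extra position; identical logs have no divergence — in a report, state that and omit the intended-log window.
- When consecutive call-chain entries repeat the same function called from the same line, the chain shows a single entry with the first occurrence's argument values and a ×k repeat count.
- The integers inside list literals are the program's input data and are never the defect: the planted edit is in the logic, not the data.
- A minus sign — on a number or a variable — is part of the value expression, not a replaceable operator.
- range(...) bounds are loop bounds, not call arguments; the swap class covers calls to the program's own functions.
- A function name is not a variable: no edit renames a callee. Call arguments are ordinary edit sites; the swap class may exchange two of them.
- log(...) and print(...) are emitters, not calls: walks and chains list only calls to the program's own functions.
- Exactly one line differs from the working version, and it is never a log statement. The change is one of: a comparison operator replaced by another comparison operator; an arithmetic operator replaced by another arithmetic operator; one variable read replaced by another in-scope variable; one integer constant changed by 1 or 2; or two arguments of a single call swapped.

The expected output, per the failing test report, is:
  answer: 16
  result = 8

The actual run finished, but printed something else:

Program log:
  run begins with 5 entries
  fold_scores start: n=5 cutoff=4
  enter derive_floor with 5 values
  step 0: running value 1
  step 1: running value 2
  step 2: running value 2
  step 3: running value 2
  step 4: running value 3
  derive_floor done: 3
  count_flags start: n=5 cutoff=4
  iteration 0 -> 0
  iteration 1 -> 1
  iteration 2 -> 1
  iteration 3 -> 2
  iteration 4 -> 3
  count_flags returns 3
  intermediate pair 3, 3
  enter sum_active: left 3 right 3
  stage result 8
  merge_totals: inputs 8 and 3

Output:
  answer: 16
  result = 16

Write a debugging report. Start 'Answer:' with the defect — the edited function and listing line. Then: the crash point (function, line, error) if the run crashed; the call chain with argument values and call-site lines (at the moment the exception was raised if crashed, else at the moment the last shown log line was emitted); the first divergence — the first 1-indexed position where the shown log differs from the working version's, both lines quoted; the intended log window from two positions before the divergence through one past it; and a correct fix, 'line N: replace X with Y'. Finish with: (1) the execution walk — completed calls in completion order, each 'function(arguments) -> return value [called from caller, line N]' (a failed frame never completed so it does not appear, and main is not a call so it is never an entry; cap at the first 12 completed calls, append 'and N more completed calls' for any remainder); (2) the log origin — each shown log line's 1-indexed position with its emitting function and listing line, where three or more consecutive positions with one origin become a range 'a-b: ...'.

Answer: the defect is in main at line 54.
Core observation: The two runs log identically and part ways only at the printed values.
Call chain: main -> merge_totals(8, 3) (called at line 52).
First divergence: none (the log streams are identical).
Execution walk:
  derive_floor([4, 10, 3, 5, 12]) -> 3  [called from fold_scores, line 32]
  count_flags([4, 10, 3, 5, 12], 4) -> 3  [called from fold_scores, line 33]
  sum_active(3, 3) -> 8  [called from fold_scores, line 35]
  fold_scores([4, 10, 3, 5, 12], 4) -> 8  [called from main, line 50]
  merge_totals(8, 3) -> 16  [called from main, line 52]
Log origin:
  1: logged in main at line 49
  2: logged in fold_scores at line 31
  3: logged in derive_floor at line 2
  4-8: logged in derive_floor at line 7
  9: logged in derive_floor at line 8
  10: logged in count_flags at line 12
  11-15: logged in count_flags at line 17
  16: logged in count_flags at line 18
  17: logged in fold_scores at line 34
  18: logged in sum_active at line 22
  19: logged in main at line 51
  20: logged in merge_totals at line 38
A correct fix: line 54: replace `count` with `slot`.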